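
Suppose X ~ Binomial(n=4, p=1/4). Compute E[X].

For X ~ Binomial(n=4, p=1/4), the expected value is:
E[X] = 1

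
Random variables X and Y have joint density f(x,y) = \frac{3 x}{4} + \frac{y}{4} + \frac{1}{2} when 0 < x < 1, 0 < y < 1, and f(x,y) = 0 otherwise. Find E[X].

E[X] = ∫_0^1 ∫_0^1 x × f(x,y) dy dx
= ∫_0^1 ∫_0^1 x × (\frac{3 x}{4} + \frac{y}{4} + \frac{1}{2}) dy dx
= \frac{9}{16}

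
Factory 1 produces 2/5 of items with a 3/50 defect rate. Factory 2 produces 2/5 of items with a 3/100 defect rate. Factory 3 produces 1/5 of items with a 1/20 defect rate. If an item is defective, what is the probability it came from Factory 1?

Using Bayes' theorem:
P(F1) = 2/5, P(D|F1) = 3/50
P(F2) = 2/5, P(D|F2) = 3/100
P(F3) = 1/5, P(D|F3) = 1/20
P(D) = P(D|F1)P(F1) + P(D|F2)P(F2) + P(D|F3)P(F3)
     = \frac{23}{500}
P(F1|D) = P(D|F1)P(F1) / P(D)
= \frac{12}{23}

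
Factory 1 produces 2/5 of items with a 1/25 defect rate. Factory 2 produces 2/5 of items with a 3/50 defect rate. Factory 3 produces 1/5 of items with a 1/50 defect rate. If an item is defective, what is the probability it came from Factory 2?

Using Bayes' theorem:
P(F1) = 2/5, P(D|F1) = 1/25
P(F2) = 2/5, P(D|F2) = 3/50
P(F3) = 1/5, P(D|F3) = 1/50
P(D) = P(D|F1)P(F1) + P(D|F2)P(F2) + P(D|F3)P(F3)
     = \frac{11}{250}
P(F2|D) = P(D|F2)P(F2) / P(D)
= \frac{6}{11}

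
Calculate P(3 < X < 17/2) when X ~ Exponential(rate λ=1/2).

P(3 < X < 17/2) = ∫_{3}^{17/2} f(x) dx
where f(x) = \frac{e^{- \frac{x}{2}}}{2}
= - \frac{1}{e^{\frac{17}{4}}} + e^{- \frac{3}{2}}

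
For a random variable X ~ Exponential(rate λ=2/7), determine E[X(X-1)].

E[X(X-1)] = E[X² - X] = E[X²] - E[X]
E[X] = \frac{7}{2}
E[X²] = Var(X) + (E[X])² = \frac{49}{4} + (\frac{7}{2})² = \frac{49}{2}
E[X(X-1)] = \frac{49}{2} - \frac{7}{2} = 21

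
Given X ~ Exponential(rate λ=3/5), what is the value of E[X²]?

Using the identity E[X²] = Var(X) + (E[X])²:
E[X] = \frac{5}{3}
Var(X) = \frac{25}{9}
E[X²] = \frac{25}{9} + (\frac{5}{3})²
= \frac{50}{9}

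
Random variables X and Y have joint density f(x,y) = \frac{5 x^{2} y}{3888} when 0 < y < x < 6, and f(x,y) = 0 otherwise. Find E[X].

f_X(x) = ∫_0^x \frac{5 x^{2} y}{3888} dy = \frac{5 x^{4}}{7776}
E[X] = ∫_0^6 x × (\frac{5 x^{4}}{7776}) dx = 5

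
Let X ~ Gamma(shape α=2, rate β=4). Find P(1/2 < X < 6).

P(1/2 < X < 6) = ∫_{1/2}^{6} f(x) dx
where f(x) = 16 x e^{- 4 x}
= \frac{-25 + 3 e^{22}}{e^{24}}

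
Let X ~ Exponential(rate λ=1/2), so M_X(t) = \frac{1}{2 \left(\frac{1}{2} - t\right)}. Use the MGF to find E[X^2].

To find E[X^2], compute M^(2)(0):
M^(1)(t) = \frac{1}{2 \left(\frac{1}{2} - t\right)^{2}}
M^(2)(t) = \frac{1}{\left(\frac{1}{2} - t\right)^{3}}
M^(2)(0) = 8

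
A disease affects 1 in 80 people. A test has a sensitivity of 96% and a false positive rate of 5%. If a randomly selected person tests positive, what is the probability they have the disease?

Let D = the rare event, + = positive/flagged.
P(D) = 1/80
P(+|D) = 96/100 = 24/25
P(+|D') = 5/100 = 1/20
P(+) = P(+|D)P(D) + P(+|D')P(D')
     = \frac{24}{25} × \frac{1}{80} + \frac{1}{20} × \frac{79}{80}
     = \frac{491}{8000}
P(D|+) = P(+|D)P(D)/P(+) = \frac{96}{491}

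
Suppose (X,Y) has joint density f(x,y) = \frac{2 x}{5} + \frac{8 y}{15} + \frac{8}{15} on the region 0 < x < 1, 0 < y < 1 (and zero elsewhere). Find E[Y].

E[Y] = ∫_0^1 ∫_0^1 y × f(x,y) dx dy
= \frac{49}{90}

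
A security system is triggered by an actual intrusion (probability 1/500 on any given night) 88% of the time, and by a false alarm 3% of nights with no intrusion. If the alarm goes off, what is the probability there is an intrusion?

Let D = the rare event, + = positive/flagged.
P(D) = 1/500
P(+|D) = 88/100 = 22/25
P(+|D') = 3/100
P(+) = P(+|D)P(D) + P(+|D')P(D')
     = \frac{22}{25} × \frac{1}{500} + \frac{3}{100} × \frac{499}{500}
     = \frac{317}{10000}
P(D|+) = P(+|D)P(D)/P(+) = \frac{88}{1585}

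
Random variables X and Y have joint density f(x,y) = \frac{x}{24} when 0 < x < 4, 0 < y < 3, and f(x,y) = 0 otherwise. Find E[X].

f_X(x) = ∫_0^3 \frac{x}{24} dy = \frac{x}{8}
E[X] = ∫_0^4 x × (\frac{x}{8}) dx = \frac{8}{3}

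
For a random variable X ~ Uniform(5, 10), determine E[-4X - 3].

For X ~ Uniform(5, 10):
E[X] = \frac{15}{2}
E[-4X - 3] = -4 × E[X] - 3 = -33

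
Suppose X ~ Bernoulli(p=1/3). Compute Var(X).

For X ~ Bernoulli(p=1/3):
Var(X) = \frac{2}{9}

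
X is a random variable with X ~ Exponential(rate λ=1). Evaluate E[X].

For X ~ Exponential(rate λ=1), the expected value is:
E[X] = 1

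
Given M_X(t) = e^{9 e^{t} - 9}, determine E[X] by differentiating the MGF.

To find E[X], compute M^(1)(0):
M^(1)(t) = 9 e^{t} e^{9 e^{t} - 9}
M^(1)(0) = 9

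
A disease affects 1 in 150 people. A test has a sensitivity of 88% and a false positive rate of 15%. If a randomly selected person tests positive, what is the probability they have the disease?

Let D = the rare event, + = positive/flagged.
P(D) = 1/150
P(+|D) = 88/100 = 22/25
P(+|D') = 15/100 = 3/20
P(+) = P(+|D)P(D) + P(+|D')P(D')
     = \frac{22}{25} × \frac{1}{150} + \frac{3}{20} × \frac{149}{150}
     = \frac{2323}{15000}
P(D|+) = P(+|D)P(D)/P(+) = \frac{88}{2323}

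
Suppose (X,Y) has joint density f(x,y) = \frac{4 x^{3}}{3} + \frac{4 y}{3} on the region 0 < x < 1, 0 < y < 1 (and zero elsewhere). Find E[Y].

E[Y] = ∫_0^1 ∫_0^1 y × f(x,y) dx dy
= \frac{11}{18}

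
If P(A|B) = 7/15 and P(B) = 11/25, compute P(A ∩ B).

By definition, P(A|B) = P(A ∩ B) / P(B)
So P(A ∩ B) = P(A|B) × P(B)
= 7/15 × 11/25
= 77/375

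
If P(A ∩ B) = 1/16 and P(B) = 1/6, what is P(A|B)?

P(A|B) = P(A ∩ B) / P(B)
= (1/16) / (1/6)
= 3/8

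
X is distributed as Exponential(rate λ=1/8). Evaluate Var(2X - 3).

For X ~ Exponential(rate λ=1/8):
Var(X) = 64
Var(2X - 3) = (2)² × Var(X) = 4 × 64 = 256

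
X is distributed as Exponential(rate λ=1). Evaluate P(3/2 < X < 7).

P(3/2 < X < 7) = ∫_{3/2}^{7} f(x) dx
where f(x) = e^{- x}
= - \frac{1}{e^{7}} + e^{- \frac{3}{2}}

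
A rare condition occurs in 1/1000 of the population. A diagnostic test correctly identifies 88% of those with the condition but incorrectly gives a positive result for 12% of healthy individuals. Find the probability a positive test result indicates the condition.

Let D = the rare event, + = positive/flagged.
P(D) = 1/1000
P(+|D) = 88/100 = 22/25
P(+|D') = 12/100 = 3/25
P(+) = P(+|D)P(D) + P(+|D')P(D')
     = \frac{22}{25} × \frac{1}{1000} + \frac{3}{25} × \frac{999}{1000}
     = \frac{3019}{25000}
P(D|+) = P(+|D)P(D)/P(+) = \frac{22}{3019}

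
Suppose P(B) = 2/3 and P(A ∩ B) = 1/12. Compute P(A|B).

P(A|B) = P(A ∩ B) / P(B)
= (1/12) / (2/3)
= 1/8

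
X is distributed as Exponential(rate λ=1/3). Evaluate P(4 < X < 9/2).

P(4 < X < 9/2) = ∫_{4}^{9/2} f(x) dx
where f(x) = \frac{e^{- \frac{x}{3}}}{3}
= - \frac{1}{e^{\frac{3}{2}}} + e^{- \frac{4}{3}}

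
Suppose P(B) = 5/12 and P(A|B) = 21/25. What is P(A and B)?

By definition, P(A|B) = P(A ∩ B) / P(B)
So P(A ∩ B) = P(A|B) × P(B)
= 21/25 × 5/12
= 7/20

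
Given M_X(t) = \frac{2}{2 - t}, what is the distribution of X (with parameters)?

The MGF M(t) = \frac{2}{2 - t} is the standard form for the Exponential distribution.
Comparing with the known MGF formula identifies: Exponential(rate λ=2)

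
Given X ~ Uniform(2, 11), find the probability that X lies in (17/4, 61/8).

P(17/4 < X < 61/8) = ∫_{17/4}^{61/8} f(x) dx
where f(x) = \frac{1}{9}
= \frac{3}{8}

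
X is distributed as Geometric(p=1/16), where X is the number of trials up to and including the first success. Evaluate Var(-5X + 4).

For X ~ Geometric(p=1/16), where X is the number of trials up to and including the first success:
Var(X) = 240
Var(-5X + 4) = (-5)² × Var(X) = 25 × 240 = 6000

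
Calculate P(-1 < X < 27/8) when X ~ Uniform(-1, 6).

P(-1 < X < 27/8) = ∫_{-1}^{27/8} f(x) dx
where f(x) = \frac{1}{7}
= \frac{5}{8}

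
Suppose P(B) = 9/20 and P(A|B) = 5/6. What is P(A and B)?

By definition, P(A|B) = P(A ∩ B) / P(B)
So P(A ∩ B) = P(A|B) × P(B)
= 5/6 × 9/20
= 3/8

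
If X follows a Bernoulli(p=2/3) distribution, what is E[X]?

For X ~ Bernoulli(p=2/3), the expected value is:
E[X] = \frac{2}{3}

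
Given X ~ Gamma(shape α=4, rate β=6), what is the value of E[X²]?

Using the identity E[X²] = Var(X) + (E[X])²:
E[X] = \frac{2}{3}
Var(X) = \frac{1}{9}
E[X²] = \frac{1}{9} + (\frac{2}{3})²
= \frac{5}{9}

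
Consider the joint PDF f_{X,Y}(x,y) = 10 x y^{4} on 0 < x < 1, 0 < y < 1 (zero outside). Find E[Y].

E[Y] = ∫_0^1 ∫_0^1 y × f(x,y) dx dy
= \frac{5}{6}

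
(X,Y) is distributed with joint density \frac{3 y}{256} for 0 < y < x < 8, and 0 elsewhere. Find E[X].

f_X(x) = ∫_0^x \frac{3 y}{256} dy = \frac{3 x^{2}}{512}
E[X] = ∫_0^8 x × (\frac{3 x^{2}}{512}) dx = 6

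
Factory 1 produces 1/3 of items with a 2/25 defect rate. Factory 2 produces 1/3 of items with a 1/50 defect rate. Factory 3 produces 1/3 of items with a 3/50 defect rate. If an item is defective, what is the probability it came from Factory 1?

Using Bayes' theorem:
P(F1) = 1/3, P(D|F1) = 2/25
P(F2) = 1/3, P(D|F2) = 1/50
P(F3) = 1/3, P(D|F3) = 3/50
P(D) = P(D|F1)P(F1) + P(D|F2)P(F2) + P(D|F3)P(F3)
     = \frac{4}{75}
P(F1|D) = P(D|F1)P(F1) / P(D)
= \frac{1}{2}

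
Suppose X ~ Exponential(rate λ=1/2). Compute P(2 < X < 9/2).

P(2 < X < 9/2) = ∫_{2}^{9/2} f(x) dx
where f(x) = \frac{e^{- \frac{x}{2}}}{2}
= - \frac{1}{e^{\frac{9}{4}}} + e^{-1}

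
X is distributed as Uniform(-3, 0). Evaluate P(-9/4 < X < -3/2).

P(-9/4 < X < -3/2) = ∫_{-9/4}^{-3/2} f(x) dx
where f(x) = \frac{1}{3}
= \frac{1}{4}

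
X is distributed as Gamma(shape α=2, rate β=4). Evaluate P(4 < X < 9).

P(4 < X < 9) = ∫_{4}^{9} f(x) dx
where f(x) = 16 x e^{- 4 x}
= \frac{-37 + 17 e^{20}}{e^{36}}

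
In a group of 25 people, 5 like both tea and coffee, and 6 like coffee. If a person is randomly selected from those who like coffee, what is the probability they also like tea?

P(A ∩ B) = 5/25 = 1/5
P(B) = 6/25
P(A|B) = P(A ∩ B) / P(B) = (1/5) / (6/25) = 5/6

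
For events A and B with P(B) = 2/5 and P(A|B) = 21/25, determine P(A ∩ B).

By definition, P(A|B) = P(A ∩ B) / P(B)
So P(A ∩ B) = P(A|B) × P(B)
= 21/25 × 2/5
= 42/125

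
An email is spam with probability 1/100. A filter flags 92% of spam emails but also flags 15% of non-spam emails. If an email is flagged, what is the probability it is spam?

Let D = the rare event, + = positive/flagged.
P(D) = 1/100
P(+|D) = 92/100 = 23/25
P(+|D') = 15/100 = 3/20
P(+) = P(+|D)P(D) + P(+|D')P(D')
     = \frac{23}{25} × \frac{1}{100} + \frac{3}{20} × \frac{99}{100}
     = \frac{1577}{10000}
P(D|+) = P(+|D)P(D)/P(+) = \frac{92}{1577}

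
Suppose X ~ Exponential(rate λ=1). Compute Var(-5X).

For X ~ Exponential(rate λ=1):
Var(X) = 1
Var(-5X) = (-5)² × Var(X) = 25 × 1 = 25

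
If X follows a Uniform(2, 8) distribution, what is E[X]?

For X ~ Uniform(2, 8), the expected value is:
E[X] = 5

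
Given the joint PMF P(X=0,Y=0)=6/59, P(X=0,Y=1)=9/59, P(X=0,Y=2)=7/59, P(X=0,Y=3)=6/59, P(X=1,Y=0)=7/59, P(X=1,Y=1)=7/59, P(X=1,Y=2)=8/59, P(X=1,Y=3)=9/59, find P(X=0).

P(X=0) = P(X=0,Y=0) + P(X=0,Y=1) + P(X=0,Y=2) + P(X=0,Y=3)
= 6/59 + 9/59 + 7/59 + 6/59
= 28/59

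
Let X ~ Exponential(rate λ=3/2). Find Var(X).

For X ~ Exponential(rate λ=3/2):
Var(X) = \frac{4}{9}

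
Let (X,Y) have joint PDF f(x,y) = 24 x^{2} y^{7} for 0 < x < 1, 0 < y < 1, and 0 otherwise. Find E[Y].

E[Y] = ∫_0^1 ∫_0^1 y × f(x,y) dx dy
= \frac{8}{9}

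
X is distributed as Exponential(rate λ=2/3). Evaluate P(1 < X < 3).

P(1 < X < 3) = ∫_{1}^{3} f(x) dx
where f(x) = \frac{2 e^{- \frac{2 x}{3}}}{3}
= - \frac{1}{e^{2}} + e^{- \frac{2}{3}}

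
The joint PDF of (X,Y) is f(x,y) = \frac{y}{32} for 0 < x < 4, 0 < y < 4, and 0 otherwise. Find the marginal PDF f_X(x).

f_X(x) = ∫_0^4 f(x,y) dy
= ∫_0^4 \frac{y}{32} dy
= \frac{1}{4} for 0 < x < 4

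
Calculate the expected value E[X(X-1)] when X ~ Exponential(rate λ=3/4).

E[X(X-1)] = E[X² - X] = E[X²] - E[X]
E[X] = \frac{4}{3}
E[X²] = Var(X) + (E[X])² = \frac{16}{9} + (\frac{4}{3})² = \frac{32}{9}
E[X(X-1)] = \frac{32}{9} - \frac{4}{3} = \frac{20}{9}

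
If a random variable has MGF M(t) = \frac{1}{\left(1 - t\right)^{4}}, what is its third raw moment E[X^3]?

To find E[X^3], compute M^(3)(0):
M^(1)(t) = \frac{4}{\left(1 - t\right)^{5}}
M^(2)(t) = \frac{20}{\left(1 - t\right)^{6}}
M^(3)(t) = \frac{120}{\left(1 - t\right)^{7}}
M^(3)(0) = 120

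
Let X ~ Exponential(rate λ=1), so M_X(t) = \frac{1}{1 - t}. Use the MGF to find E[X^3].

To find E[X^3], compute M^(3)(0):
M^(1)(t) = \frac{1}{\left(1 - t\right)^{2}}
M^(2)(t) = \frac{2}{\left(1 - t\right)^{3}}
M^(3)(t) = \frac{6}{\left(1 - t\right)^{4}}
M^(3)(0) = 6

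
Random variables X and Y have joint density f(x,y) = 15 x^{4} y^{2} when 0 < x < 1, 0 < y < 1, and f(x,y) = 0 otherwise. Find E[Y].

E[Y] = ∫_0^1 ∫_0^1 y × f(x,y) dx dy
= \frac{3}{4}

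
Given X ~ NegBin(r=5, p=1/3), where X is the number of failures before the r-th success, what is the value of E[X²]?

Using the identity E[X²] = Var(X) + (E[X])²:
E[X] = 10
Var(X) = 30
E[X²] = 30 + (10)²
= 130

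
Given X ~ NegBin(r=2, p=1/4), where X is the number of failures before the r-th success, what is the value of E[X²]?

Using the identity E[X²] = Var(X) + (E[X])²:
E[X] = 6
Var(X) = 24
E[X²] = 24 + (6)²
= 60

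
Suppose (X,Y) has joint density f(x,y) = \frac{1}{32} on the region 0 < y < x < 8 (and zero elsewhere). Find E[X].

f_X(x) = ∫_0^x \frac{1}{32} dy = \frac{x}{32}
E[X] = ∫_0^8 x × (\frac{x}{32}) dx = \frac{16}{3}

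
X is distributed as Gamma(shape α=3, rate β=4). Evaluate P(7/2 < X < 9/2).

P(7/2 < X < 9/2) = ∫_{7/2}^{9/2} f(x) dx
where f(x) = 32 x^{2} e^{- 4 x}
= \frac{-181 + 113 e^{4}}{e^{18}}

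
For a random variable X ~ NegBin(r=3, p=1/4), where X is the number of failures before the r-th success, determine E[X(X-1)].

E[X(X-1)] = E[X² - X] = E[X²] - E[X]
E[X] = 9
E[X²] = Var(X) + (E[X])² = 36 + (9)² = 117
E[X(X-1)] = 117 - 9 = 108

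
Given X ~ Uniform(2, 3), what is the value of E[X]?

For X ~ Uniform(2, 3), the expected value is:
E[X] = \frac{5}{2}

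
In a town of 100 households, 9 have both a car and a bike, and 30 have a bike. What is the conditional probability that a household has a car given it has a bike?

P(A ∩ B) = 9/100
P(B) = 30/100 = 3/10
P(A|B) = P(A ∩ B) / P(B) = (9/100) / (3/10) = 3/10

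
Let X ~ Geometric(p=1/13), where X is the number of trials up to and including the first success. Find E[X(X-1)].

E[X(X-1)] = E[X² - X] = E[X²] - E[X]
E[X] = 13
E[X²] = Var(X) + (E[X])² = 156 + (13)² = 325
E[X(X-1)] = 325 - 13 = 312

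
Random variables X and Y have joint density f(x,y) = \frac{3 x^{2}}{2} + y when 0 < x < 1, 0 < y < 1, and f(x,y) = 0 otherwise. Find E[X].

E[X] = ∫_0^1 ∫_0^1 x × f(x,y) dy dx
= ∫_0^1 ∫_0^1 x × (\frac{3 x^{2}}{2} + y) dy dx
= \frac{5}{8}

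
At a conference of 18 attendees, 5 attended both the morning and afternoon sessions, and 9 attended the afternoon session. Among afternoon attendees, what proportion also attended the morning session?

P(A ∩ B) = 5/18
P(B) = 9/18 = 1/2
P(A|B) = P(A ∩ B) / P(B) = (5/18) / (1/2) = 5/9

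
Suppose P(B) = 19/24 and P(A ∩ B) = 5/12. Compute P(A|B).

P(A|B) = P(A ∩ B) / P(B)
= (5/12) / (19/24)
= 10/19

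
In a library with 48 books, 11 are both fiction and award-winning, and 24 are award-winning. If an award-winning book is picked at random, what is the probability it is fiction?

P(A ∩ B) = 11/48
P(B) = 24/48 = 1/2
P(A|B) = P(A ∩ B) / P(B) = (11/48) / (1/2) = 11/24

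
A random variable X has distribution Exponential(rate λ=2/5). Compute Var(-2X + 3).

For X ~ Exponential(rate λ=2/5):
Var(X) = \frac{25}{4}
Var(-2X + 3) = (-2)² × Var(X) = 4 × \frac{25}{4} = 25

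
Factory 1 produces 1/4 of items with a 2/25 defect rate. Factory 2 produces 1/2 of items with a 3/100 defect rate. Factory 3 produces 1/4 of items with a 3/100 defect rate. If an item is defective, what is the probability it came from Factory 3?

Using Bayes' theorem:
P(F1) = 1/4, P(D|F1) = 2/25
P(F2) = 1/2, P(D|F2) = 3/100
P(F3) = 1/4, P(D|F3) = 3/100
P(D) = P(D|F1)P(F1) + P(D|F2)P(F2) + P(D|F3)P(F3)
     = \frac{17}{400}
P(F3|D) = P(D|F3)P(F3) / P(D)
= \frac{3}{17}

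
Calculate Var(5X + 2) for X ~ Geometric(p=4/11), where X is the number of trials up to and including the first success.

For X ~ Geometric(p=4/11), where X is the number of trials up to and including the first success:
Var(X) = \frac{77}{16}
Var(5X + 2) = (5)² × Var(X) = 25 × \frac{77}{16} = \frac{1925}{16}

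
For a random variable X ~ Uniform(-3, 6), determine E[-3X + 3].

For X ~ Uniform(-3, 6):
E[X] = \frac{3}{2}
E[-3X + 3] = -3 × E[X] + 3 = - \frac{3}{2}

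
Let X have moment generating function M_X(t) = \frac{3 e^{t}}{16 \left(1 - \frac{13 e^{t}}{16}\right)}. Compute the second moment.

To find E[X^2], compute M^(2)(0):
M^(1)(t) = \frac{3 e^{t}}{16 \left(1 - \frac{13 e^{t}}{16}\right)} + \frac{39 e^{2 t}}{256 \left(1 - \frac{13 e^{t}}{16}\right)^{2}}
M^(2)(t) = \frac{3 e^{t}}{16 \left(1 - \frac{13 e^{t}}{16}\right)} + \frac{117 e^{2 t}}{256 \left(1 - \frac{13 e^{t}}{16}\right)^{2}} + \frac{507 e^{3 t}}{2048 \left(1 - \frac{13 e^{t}}{16}\right)^{3}}
M^(2)(0) = \frac{464}{9}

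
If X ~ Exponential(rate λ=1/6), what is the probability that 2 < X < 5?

P(2 < X < 5) = ∫_{2}^{5} f(x) dx
where f(x) = \frac{e^{- \frac{x}{6}}}{6}
= - \frac{1}{e^{\frac{5}{6}}} + e^{- \frac{1}{3}}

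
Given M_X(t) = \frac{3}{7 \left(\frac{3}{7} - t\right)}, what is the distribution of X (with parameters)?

The MGF M(t) = \frac{3}{7 \left(\frac{3}{7} - t\right)} is the standard form for the Exponential distribution.
Comparing with the known MGF formula identifies: Exponential(rate λ=3/7)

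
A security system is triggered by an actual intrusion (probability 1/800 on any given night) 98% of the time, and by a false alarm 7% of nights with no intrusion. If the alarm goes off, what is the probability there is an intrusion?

Let D = the rare event, + = positive/flagged.
P(D) = 1/800
P(+|D) = 98/100 = 49/50
P(+|D') = 7/100
P(+) = P(+|D)P(D) + P(+|D')P(D')
     = \frac{49}{50} × \frac{1}{800} + \frac{7}{100} × \frac{799}{800}
     = \frac{5691}{80000}
P(D|+) = P(+|D)P(D)/P(+) = \frac{14}{813}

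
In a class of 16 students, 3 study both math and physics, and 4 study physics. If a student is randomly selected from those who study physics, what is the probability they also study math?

P(A ∩ B) = 3/16
P(B) = 4/16 = 1/4
P(A|B) = P(A ∩ B) / P(B) = (3/16) / (1/4) = 3/4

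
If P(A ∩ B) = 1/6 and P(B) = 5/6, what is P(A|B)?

P(A|B) = P(A ∩ B) / P(B)
= (1/6) / (5/6)
= 1/5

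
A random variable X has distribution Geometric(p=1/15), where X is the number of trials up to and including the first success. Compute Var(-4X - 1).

For X ~ Geometric(p=1/15), where X is the number of trials up to and including the first success:
Var(X) = 210
Var(-4X - 1) = (-4)² × Var(X) = 16 × 210 = 3360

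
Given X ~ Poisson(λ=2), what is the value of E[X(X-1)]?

E[X(X-1)] = E[X² - X] = E[X²] - E[X]
E[X] = 2
E[X²] = Var(X) + (E[X])² = 2 + (2)² = 6
E[X(X-1)] = 6 - 2 = 4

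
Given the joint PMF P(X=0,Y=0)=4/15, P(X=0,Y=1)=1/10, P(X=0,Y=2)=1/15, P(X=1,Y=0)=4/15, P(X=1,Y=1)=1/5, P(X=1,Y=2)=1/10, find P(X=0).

P(X=0) = P(X=0,Y=0) + P(X=0,Y=1) + P(X=0,Y=2)
= 4/15 + 1/10 + 1/15
= 13/30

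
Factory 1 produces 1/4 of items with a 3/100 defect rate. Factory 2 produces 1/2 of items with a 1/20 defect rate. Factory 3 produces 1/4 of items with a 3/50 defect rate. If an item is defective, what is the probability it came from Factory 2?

Using Bayes' theorem:
P(F1) = 1/4, P(D|F1) = 3/100
P(F2) = 1/2, P(D|F2) = 1/20
P(F3) = 1/4, P(D|F3) = 3/50
P(D) = P(D|F1)P(F1) + P(D|F2)P(F2) + P(D|F3)P(F3)
     = \frac{19}{400}
P(F2|D) = P(D|F2)P(F2) / P(D)
= \frac{10}{19}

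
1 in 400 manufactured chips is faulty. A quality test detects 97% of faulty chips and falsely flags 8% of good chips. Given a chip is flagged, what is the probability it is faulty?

Let D = the rare event, + = positive/flagged.
P(D) = 1/400
P(+|D) = 97/100
P(+|D') = 8/100 = 2/25
P(+) = P(+|D)P(D) + P(+|D')P(D')
     = \frac{97}{100} × \frac{1}{400} + \frac{2}{25} × \frac{399}{400}
     = \frac{3289}{40000}
P(D|+) = P(+|D)P(D)/P(+) = \frac{97}{3289}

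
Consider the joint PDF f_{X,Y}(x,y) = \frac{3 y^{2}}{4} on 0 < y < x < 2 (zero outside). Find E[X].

f_X(x) = ∫_0^x \frac{3 y^{2}}{4} dy = \frac{x^{3}}{4}
E[X] = ∫_0^2 x × (\frac{x^{3}}{4}) dx = \frac{8}{5}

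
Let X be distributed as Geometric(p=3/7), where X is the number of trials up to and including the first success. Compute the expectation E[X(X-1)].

E[X(X-1)] = E[X² - X] = E[X²] - E[X]
E[X] = \frac{7}{3}
E[X²] = Var(X) + (E[X])² = \frac{28}{9} + (\frac{7}{3})² = \frac{77}{9}
E[X(X-1)] = \frac{77}{9} - \frac{7}{3} = \frac{56}{9}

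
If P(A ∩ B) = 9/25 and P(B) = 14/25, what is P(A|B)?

P(A|B) = P(A ∩ B) / P(B)
= (9/25) / (14/25)
= 9/14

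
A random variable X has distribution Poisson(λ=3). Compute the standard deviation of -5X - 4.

For X ~ Poisson(λ=3):
Var(X) = 3
SD(X) = √(Var(X)) = √(3) = \sqrt{3}
SD(-5X - 4) = |-5| × SD(X) = 5 × \sqrt{3} = 5 \sqrt{3}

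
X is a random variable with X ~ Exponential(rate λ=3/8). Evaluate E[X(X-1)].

E[X(X-1)] = E[X² - X] = E[X²] - E[X]
E[X] = \frac{8}{3}
E[X²] = Var(X) + (E[X])² = \frac{64}{9} + (\frac{8}{3})² = \frac{128}{9}
E[X(X-1)] = \frac{128}{9} - \frac{8}{3} = \frac{104}{9}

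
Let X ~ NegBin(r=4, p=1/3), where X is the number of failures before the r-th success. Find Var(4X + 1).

For X ~ NegBin(r=4, p=1/3), where X is the number of failures before the r-th success:
Var(X) = 24
Var(4X + 1) = (4)² × Var(X) = 16 × 24 = 384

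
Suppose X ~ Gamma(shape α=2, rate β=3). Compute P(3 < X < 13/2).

P(3 < X < 13/2) = ∫_{3}^{13/2} f(x) dx
where f(x) = 9 x e^{- 3 x}
= - \frac{41}{2 e^{\frac{39}{2}}} + \frac{10}{e^{9}}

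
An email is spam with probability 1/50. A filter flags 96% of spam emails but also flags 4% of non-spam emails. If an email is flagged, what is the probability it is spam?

Let D = the rare event, + = positive/flagged.
P(D) = 1/50
P(+|D) = 96/100 = 24/25
P(+|D') = 4/100 = 1/25
P(+) = P(+|D)P(D) + P(+|D')P(D')
     = \frac{24}{25} × \frac{1}{50} + \frac{1}{25} × \frac{49}{50}
     = \frac{73}{1250}
P(D|+) = P(+|D)P(D)/P(+) = \frac{24}{73}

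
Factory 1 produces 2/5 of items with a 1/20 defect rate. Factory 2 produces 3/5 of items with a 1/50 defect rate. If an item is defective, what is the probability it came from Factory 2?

Using Bayes' theorem:
P(F1) = 2/5, P(D|F1) = 1/20
P(F2) = 3/5, P(D|F2) = 1/50
P(D) = P(D|F1)P(F1) + P(D|F2)P(F2)
     = \frac{4}{125}
P(F2|D) = P(D|F2)P(F2) / P(D)
= \frac{3}{8}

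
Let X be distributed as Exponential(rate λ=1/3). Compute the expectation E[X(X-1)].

E[X(X-1)] = E[X² - X] = E[X²] - E[X]
E[X] = 3
E[X²] = Var(X) + (E[X])² = 9 + (3)² = 18
E[X(X-1)] = 18 - 3 = 15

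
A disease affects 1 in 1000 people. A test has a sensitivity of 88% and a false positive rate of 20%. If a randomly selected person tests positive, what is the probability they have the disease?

Let D = the rare event, + = positive/flagged.
P(D) = 1/1000
P(+|D) = 88/100 = 22/25
P(+|D') = 20/100 = 1/5
P(+) = P(+|D)P(D) + P(+|D')P(D')
     = \frac{22}{25} × \frac{1}{1000} + \frac{1}{5} × \frac{999}{1000}
     = \frac{5017}{25000}
P(D|+) = P(+|D)P(D)/P(+) = \frac{22}{5017}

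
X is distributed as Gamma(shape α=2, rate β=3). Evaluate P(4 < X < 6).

P(4 < X < 6) = ∫_{4}^{6} f(x) dx
where f(x) = 9 x e^{- 3 x}
= \frac{-19 + 13 e^{6}}{e^{18}}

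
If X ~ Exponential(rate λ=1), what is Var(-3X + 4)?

For X ~ Exponential(rate λ=1):
Var(X) = 1
Var(-3X + 4) = (-3)² × Var(X) = 9 × 1 = 9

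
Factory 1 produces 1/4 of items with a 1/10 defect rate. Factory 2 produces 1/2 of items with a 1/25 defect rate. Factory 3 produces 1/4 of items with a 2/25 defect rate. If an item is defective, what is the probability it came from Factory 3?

Using Bayes' theorem:
P(F1) = 1/4, P(D|F1) = 1/10
P(F2) = 1/2, P(D|F2) = 1/25
P(F3) = 1/4, P(D|F3) = 2/25
P(D) = P(D|F1)P(F1) + P(D|F2)P(F2) + P(D|F3)P(F3)
     = \frac{13}{200}
P(F3|D) = P(D|F3)P(F3) / P(D)
= \frac{4}{13}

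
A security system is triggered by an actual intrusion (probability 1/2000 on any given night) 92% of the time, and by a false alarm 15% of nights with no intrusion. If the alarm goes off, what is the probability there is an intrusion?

Let D = the rare event, + = positive/flagged.
P(D) = 1/2000
P(+|D) = 92/100 = 23/25
P(+|D') = 15/100 = 3/20
P(+) = P(+|D)P(D) + P(+|D')P(D')
     = \frac{23}{25} × \frac{1}{2000} + \frac{3}{20} × \frac{1999}{2000}
     = \frac{30077}{200000}
P(D|+) = P(+|D)P(D)/P(+) = \frac{92}{30077}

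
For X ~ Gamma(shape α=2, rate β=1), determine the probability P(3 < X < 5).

P(3 < X < 5) = ∫_{3}^{5} f(x) dx
where f(x) = x e^{- x}
= \frac{2 \left(-3 + 2 e^{2}\right)}{e^{5}}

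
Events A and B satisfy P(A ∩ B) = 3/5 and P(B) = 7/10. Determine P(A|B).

P(A|B) = P(A ∩ B) / P(B)
= (3/5) / (7/10)
= 6/7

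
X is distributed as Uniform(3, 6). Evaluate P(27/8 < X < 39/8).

P(27/8 < X < 39/8) = ∫_{27/8}^{39/8} f(x) dx
where f(x) = \frac{1}{3}
= \frac{1}{2}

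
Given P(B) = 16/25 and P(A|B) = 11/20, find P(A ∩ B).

By definition, P(A|B) = P(A ∩ B) / P(B)
So P(A ∩ B) = P(A|B) × P(B)
= 11/20 × 16/25
= 44/125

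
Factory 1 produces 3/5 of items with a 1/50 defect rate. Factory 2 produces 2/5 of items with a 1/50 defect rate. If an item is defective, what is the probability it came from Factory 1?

Using Bayes' theorem:
P(F1) = 3/5, P(D|F1) = 1/50
P(F2) = 2/5, P(D|F2) = 1/50
P(D) = P(D|F1)P(F1) + P(D|F2)P(F2)
     = \frac{1}{50}
P(F1|D) = P(D|F1)P(F1) / P(D)
= \frac{3}{5}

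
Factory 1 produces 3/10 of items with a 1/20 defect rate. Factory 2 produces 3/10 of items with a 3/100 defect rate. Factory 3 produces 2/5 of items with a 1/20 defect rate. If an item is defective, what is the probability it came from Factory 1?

Using Bayes' theorem:
P(F1) = 3/10, P(D|F1) = 1/20
P(F2) = 3/10, P(D|F2) = 3/100
P(F3) = 2/5, P(D|F3) = 1/20
P(D) = P(D|F1)P(F1) + P(D|F2)P(F2) + P(D|F3)P(F3)
     = \frac{11}{250}
P(F1|D) = P(D|F1)P(F1) / P(D)
= \frac{15}{44}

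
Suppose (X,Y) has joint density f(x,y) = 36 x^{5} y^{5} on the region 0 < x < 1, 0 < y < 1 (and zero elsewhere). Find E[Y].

E[Y] = ∫_0^1 ∫_0^1 y × f(x,y) dx dy
= \frac{6}{7}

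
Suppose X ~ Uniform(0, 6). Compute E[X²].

Using the identity E[X²] = Var(X) + (E[X])²:
E[X] = 3
Var(X) = 3
E[X²] = 3 + (3)²
= 12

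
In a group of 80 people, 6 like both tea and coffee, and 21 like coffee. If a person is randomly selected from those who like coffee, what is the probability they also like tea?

P(A ∩ B) = 6/80 = 3/40
P(B) = 21/80
P(A|B) = P(A ∩ B) / P(B) = (3/40) / (21/80) = 2/7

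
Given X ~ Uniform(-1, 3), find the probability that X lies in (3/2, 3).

P(3/2 < X < 3) = ∫_{3/2}^{3} f(x) dx
where f(x) = \frac{1}{4}
= \frac{3}{8}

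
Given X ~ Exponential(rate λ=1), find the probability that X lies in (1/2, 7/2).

P(1/2 < X < 7/2) = ∫_{1/2}^{7/2} f(x) dx
where f(x) = e^{- x}
= - \frac{1 - e^{3}}{e^{\frac{7}{2}}}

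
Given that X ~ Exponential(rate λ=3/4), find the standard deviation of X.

For X ~ Exponential(rate λ=3/4):
Var(X) = \frac{16}{9}
SD(X) = √(Var(X)) = √(\frac{16}{9}) = \frac{4}{3}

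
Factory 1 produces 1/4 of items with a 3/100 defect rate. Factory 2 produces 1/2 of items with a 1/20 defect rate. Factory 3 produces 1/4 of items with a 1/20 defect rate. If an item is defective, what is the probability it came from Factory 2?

Using Bayes' theorem:
P(F1) = 1/4, P(D|F1) = 3/100
P(F2) = 1/2, P(D|F2) = 1/20
P(F3) = 1/4, P(D|F3) = 1/20
P(D) = P(D|F1)P(F1) + P(D|F2)P(F2) + P(D|F3)P(F3)
     = \frac{9}{200}
P(F2|D) = P(D|F2)P(F2) / P(D)
= \frac{5}{9}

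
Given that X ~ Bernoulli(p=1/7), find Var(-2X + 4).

For X ~ Bernoulli(p=1/7):
Var(X) = \frac{6}{49}
Var(-2X + 4) = (-2)² × Var(X) = 4 × \frac{6}{49} = \frac{24}{49}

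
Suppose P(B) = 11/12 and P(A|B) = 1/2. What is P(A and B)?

By definition, P(A|B) = P(A ∩ B) / P(B)
So P(A ∩ B) = P(A|B) × P(B)
= 1/2 × 11/12
= 11/24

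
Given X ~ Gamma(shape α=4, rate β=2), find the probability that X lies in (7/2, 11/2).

P(7/2 < X < 11/2) = ∫_{7/2}^{11/2} f(x) dx
where f(x) = \frac{8 x^{3} e^{- 2 x}}{3}
= \frac{-883 + 269 e^{4}}{3 e^{11}}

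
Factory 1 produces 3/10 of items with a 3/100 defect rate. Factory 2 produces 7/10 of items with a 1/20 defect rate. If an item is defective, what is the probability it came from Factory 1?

Using Bayes' theorem:
P(F1) = 3/10, P(D|F1) = 3/100
P(F2) = 7/10, P(D|F2) = 1/20
P(D) = P(D|F1)P(F1) + P(D|F2)P(F2)
     = \frac{11}{250}
P(F1|D) = P(D|F1)P(F1) / P(D)
= \frac{9}{44}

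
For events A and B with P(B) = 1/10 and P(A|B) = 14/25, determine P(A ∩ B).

By definition, P(A|B) = P(A ∩ B) / P(B)
So P(A ∩ B) = P(A|B) × P(B)
= 14/25 × 1/10
= 7/125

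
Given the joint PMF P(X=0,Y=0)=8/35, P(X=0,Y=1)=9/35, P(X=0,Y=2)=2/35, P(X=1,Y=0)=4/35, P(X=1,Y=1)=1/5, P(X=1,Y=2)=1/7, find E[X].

First find marginal of X:
P(X=0) = 19/35
P(X=1) = 16/35
E[X] = 0 × 19/35 + 1 × 16/35 = 16/35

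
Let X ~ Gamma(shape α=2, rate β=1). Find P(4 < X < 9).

P(4 < X < 9) = ∫_{4}^{9} f(x) dx
where f(x) = x e^{- x}
= \frac{5 \left(-2 + e^{5}\right)}{e^{9}}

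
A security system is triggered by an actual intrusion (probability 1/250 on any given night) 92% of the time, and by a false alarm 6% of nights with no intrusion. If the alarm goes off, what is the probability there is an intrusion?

Let D = the rare event, + = positive/flagged.
P(D) = 1/250
P(+|D) = 92/100 = 23/25
P(+|D') = 6/100 = 3/50
P(+) = P(+|D)P(D) + P(+|D')P(D')
     = \frac{23}{25} × \frac{1}{250} + \frac{3}{50} × \frac{249}{250}
     = \frac{793}{12500}
P(D|+) = P(+|D)P(D)/P(+) = \frac{46}{793}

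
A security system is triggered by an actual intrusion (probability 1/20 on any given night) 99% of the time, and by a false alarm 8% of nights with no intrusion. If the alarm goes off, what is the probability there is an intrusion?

Let D = the rare event, + = positive/flagged.
P(D) = 1/20
P(+|D) = 99/100
P(+|D') = 8/100 = 2/25
P(+) = P(+|D)P(D) + P(+|D')P(D')
     = \frac{99}{100} × \frac{1}{20} + \frac{2}{25} × \frac{19}{20}
     = \frac{251}{2000}
P(D|+) = P(+|D)P(D)/P(+) = \frac{99}{251}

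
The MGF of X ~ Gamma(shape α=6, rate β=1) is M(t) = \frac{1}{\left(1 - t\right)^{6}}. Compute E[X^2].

To find E[X^2], compute M^(2)(0):
M^(1)(t) = \frac{6}{\left(1 - t\right)^{7}}
M^(2)(t) = \frac{42}{\left(1 - t\right)^{8}}
M^(2)(0) = 42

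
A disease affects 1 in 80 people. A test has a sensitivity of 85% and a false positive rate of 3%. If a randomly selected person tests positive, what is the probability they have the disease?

Let D = the rare event, + = positive/flagged.
P(D) = 1/80
P(+|D) = 85/100 = 17/20
P(+|D') = 3/100
P(+) = P(+|D)P(D) + P(+|D')P(D')
     = \frac{17}{20} × \frac{1}{80} + \frac{3}{100} × \frac{79}{80}
     = \frac{161}{4000}
P(D|+) = P(+|D)P(D)/P(+) = \frac{85}{322}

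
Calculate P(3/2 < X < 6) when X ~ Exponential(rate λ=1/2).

P(3/2 < X < 6) = ∫_{3/2}^{6} f(x) dx
where f(x) = \frac{e^{- \frac{x}{2}}}{2}
= - \frac{1}{e^{3}} + e^{- \frac{3}{4}}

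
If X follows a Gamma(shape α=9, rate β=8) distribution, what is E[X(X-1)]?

E[X(X-1)] = E[X² - X] = E[X²] - E[X]
E[X] = \frac{9}{8}
E[X²] = Var(X) + (E[X])² = \frac{9}{64} + (\frac{9}{8})² = \frac{45}{32}
E[X(X-1)] = \frac{45}{32} - \frac{9}{8} = \frac{9}{32}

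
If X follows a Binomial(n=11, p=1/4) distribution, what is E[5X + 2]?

For X ~ Binomial(n=11, p=1/4):
E[X] = \frac{11}{4}
E[5X + 2] = 5 × E[X] + 2 = \frac{63}{4}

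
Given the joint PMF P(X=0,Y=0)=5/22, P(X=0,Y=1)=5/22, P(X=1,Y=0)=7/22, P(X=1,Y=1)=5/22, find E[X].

First find marginal of X:
P(X=0) = 5/11
P(X=1) = 6/11
E[X] = 0 × 5/11 + 1 × 6/11 = 6/11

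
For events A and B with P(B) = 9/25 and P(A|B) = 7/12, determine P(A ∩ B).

By definition, P(A|B) = P(A ∩ B) / P(B)
So P(A ∩ B) = P(A|B) × P(B)
= 7/12 × 9/25
= 21/100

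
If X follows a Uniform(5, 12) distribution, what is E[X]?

For X ~ Uniform(5, 12), the expected value is:
E[X] = \frac{17}{2}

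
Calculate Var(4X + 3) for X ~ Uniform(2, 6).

For X ~ Uniform(2, 6):
Var(X) = \frac{4}{3}
Var(4X + 3) = (4)² × Var(X) = 16 × \frac{4}{3} = \frac{64}{3}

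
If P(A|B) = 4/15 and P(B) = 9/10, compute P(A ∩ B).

By definition, P(A|B) = P(A ∩ B) / P(B)
So P(A ∩ B) = P(A|B) × P(B)
= 4/15 × 9/10
= 6/25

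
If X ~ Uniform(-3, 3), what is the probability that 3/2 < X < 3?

P(3/2 < X < 3) = ∫_{3/2}^{3} f(x) dx
where f(x) = \frac{1}{6}
= \frac{1}{4}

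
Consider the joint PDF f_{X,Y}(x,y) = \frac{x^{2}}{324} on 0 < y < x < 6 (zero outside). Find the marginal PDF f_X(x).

f_X(x) = ∫_0^x \frac{x^{2}}{324} dy = \frac{x^{3}}{324}
for 0 < x < 6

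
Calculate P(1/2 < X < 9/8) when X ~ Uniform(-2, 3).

P(1/2 < X < 9/8) = ∫_{1/2}^{9/8} f(x) dx
where f(x) = \frac{1}{5}
= \frac{1}{8}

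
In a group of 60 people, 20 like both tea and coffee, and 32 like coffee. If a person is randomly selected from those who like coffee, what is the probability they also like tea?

P(A ∩ B) = 20/60 = 1/3
P(B) = 32/60 = 8/15
P(A|B) = P(A ∩ B) / P(B) = (1/3) / (8/15) = 5/8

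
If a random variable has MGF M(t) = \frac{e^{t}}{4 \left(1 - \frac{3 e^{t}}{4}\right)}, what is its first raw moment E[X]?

To find E[X], compute M^(1)(0):
M^(1)(t) = \frac{e^{t}}{4 \left(1 - \frac{3 e^{t}}{4}\right)} + \frac{3 e^{2 t}}{16 \left(1 - \frac{3 e^{t}}{4}\right)^{2}}
M^(1)(0) = 4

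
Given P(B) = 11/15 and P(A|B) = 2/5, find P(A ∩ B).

By definition, P(A|B) = P(A ∩ B) / P(B)
So P(A ∩ B) = P(A|B) × P(B)
= 2/5 × 11/15
= 22/75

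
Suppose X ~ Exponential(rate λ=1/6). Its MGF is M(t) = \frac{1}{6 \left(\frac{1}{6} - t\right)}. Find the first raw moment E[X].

To find E[X], compute M^(1)(0):
M^(1)(t) = \frac{1}{6 \left(\frac{1}{6} - t\right)^{2}}
M^(1)(0) = 6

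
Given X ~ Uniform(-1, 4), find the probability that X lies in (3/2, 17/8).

P(3/2 < X < 17/8) = ∫_{3/2}^{17/8} f(x) dx
where f(x) = \frac{1}{5}
= \frac{1}{8}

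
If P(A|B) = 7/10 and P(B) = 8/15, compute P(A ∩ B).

By definition, P(A|B) = P(A ∩ B) / P(B)
So P(A ∩ B) = P(A|B) × P(B)
= 7/10 × 8/15
= 28/75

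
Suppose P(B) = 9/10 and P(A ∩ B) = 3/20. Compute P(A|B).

P(A|B) = P(A ∩ B) / P(B)
= (3/20) / (9/10)
= 1/6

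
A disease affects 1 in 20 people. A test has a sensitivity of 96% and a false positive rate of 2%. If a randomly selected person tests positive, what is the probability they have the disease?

Let D = the rare event, + = positive/flagged.
P(D) = 1/20
P(+|D) = 96/100 = 24/25
P(+|D') = 2/100 = 1/50
P(+) = P(+|D)P(D) + P(+|D')P(D')
     = \frac{24}{25} × \frac{1}{20} + \frac{1}{50} × \frac{19}{20}
     = \frac{67}{1000}
P(D|+) = P(+|D)P(D)/P(+) = \frac{48}{67}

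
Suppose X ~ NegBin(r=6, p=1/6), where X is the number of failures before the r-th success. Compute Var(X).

For X ~ NegBin(r=6, p=1/6), where X is the number of failures before the r-th success:
Var(X) = 180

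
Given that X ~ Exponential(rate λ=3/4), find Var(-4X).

For X ~ Exponential(rate λ=3/4):
Var(X) = \frac{16}{9}
Var(-4X) = (-4)² × Var(X) = 16 × \frac{16}{9} = \frac{256}{9}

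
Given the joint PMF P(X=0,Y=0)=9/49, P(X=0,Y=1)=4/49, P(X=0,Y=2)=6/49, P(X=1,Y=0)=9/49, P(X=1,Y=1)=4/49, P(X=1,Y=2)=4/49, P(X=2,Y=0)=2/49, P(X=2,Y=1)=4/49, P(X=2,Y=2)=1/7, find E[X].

First find marginal of X:
P(X=0) = 19/49
P(X=1) = 17/49
P(X=2) = 13/49
E[X] = 0 × 19/49 + 1 × 17/49 + 2 × 13/49 = 43/49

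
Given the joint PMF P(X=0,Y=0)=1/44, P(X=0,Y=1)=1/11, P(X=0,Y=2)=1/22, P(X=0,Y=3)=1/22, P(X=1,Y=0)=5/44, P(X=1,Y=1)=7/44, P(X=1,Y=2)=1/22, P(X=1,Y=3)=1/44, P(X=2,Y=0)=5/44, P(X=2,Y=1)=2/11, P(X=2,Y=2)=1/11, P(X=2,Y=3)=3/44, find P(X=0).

P(X=0) = P(X=0,Y=0) + P(X=0,Y=1) + P(X=0,Y=2) + P(X=0,Y=3)
= 1/44 + 1/11 + 1/22 + 1/22
= 9/44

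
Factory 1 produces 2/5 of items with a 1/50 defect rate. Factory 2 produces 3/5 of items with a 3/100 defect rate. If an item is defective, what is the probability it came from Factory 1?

Using Bayes' theorem:
P(F1) = 2/5, P(D|F1) = 1/50
P(F2) = 3/5, P(D|F2) = 3/100
P(D) = P(D|F1)P(F1) + P(D|F2)P(F2)
     = \frac{13}{500}
P(F1|D) = P(D|F1)P(F1) / P(D)
= \frac{4}{13}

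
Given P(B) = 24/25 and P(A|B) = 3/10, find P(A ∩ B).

By definition, P(A|B) = P(A ∩ B) / P(B)
So P(A ∩ B) = P(A|B) × P(B)
= 3/10 × 24/25
= 36/125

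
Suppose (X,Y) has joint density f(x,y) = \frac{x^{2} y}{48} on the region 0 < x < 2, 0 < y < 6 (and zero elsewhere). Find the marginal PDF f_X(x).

f_X(x) = ∫_0^6 f(x,y) dy
= ∫_0^6 \frac{x^{2} y}{48} dy
= \frac{3 x^{2}}{8} for 0 < x < 2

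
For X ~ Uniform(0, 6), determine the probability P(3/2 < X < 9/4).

P(3/2 < X < 9/4) = ∫_{3/2}^{9/4} f(x) dx
where f(x) = \frac{1}{6}
= \frac{1}{8}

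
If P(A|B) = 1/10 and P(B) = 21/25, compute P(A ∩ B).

By definition, P(A|B) = P(A ∩ B) / P(B)
So P(A ∩ B) = P(A|B) × P(B)
= 1/10 × 21/25
= 21/250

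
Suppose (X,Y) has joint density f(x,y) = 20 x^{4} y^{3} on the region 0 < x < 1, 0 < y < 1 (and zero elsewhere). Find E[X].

E[X] = ∫_0^1 ∫_0^1 x × f(x,y) dy dx
= ∫_0^1 ∫_0^1 x × (20 x^{4} y^{3}) dy dx
= \frac{5}{6}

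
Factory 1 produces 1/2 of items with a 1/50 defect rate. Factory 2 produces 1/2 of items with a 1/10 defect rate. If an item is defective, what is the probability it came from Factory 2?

Using Bayes' theorem:
P(F1) = 1/2, P(D|F1) = 1/50
P(F2) = 1/2, P(D|F2) = 1/10
P(D) = P(D|F1)P(F1) + P(D|F2)P(F2)
     = \frac{3}{50}
P(F2|D) = P(D|F2)P(F2) / P(D)
= \frac{5}{6}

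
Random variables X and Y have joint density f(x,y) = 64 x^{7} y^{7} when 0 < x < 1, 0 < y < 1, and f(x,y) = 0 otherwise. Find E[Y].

E[Y] = ∫_0^1 ∫_0^1 y × f(x,y) dx dy
= \frac{8}{9}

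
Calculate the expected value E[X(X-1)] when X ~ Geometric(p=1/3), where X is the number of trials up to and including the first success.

E[X(X-1)] = E[X² - X] = E[X²] - E[X]
E[X] = 3
E[X²] = Var(X) + (E[X])² = 6 + (3)² = 15
E[X(X-1)] = 15 - 3 = 12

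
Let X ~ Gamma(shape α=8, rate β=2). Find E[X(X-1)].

E[X(X-1)] = E[X² - X] = E[X²] - E[X]
E[X] = 4
E[X²] = Var(X) + (E[X])² = 2 + (4)² = 18
E[X(X-1)] = 18 - 4 = 14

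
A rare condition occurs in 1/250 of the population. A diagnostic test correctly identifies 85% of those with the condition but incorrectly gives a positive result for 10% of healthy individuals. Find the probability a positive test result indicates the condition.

Let D = the rare event, + = positive/flagged.
P(D) = 1/250
P(+|D) = 85/100 = 17/20
P(+|D') = 10/100 = 1/10
P(+) = P(+|D)P(D) + P(+|D')P(D')
     = \frac{17}{20} × \frac{1}{250} + \frac{1}{10} × \frac{249}{250}
     = \frac{103}{1000}
P(D|+) = P(+|D)P(D)/P(+) = \frac{17}{515}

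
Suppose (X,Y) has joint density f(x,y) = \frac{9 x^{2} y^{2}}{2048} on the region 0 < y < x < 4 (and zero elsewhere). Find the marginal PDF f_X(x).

f_X(x) = ∫_0^x \frac{9 x^{2} y^{2}}{2048} dy = \frac{3 x^{5}}{2048}
for 0 < x < 4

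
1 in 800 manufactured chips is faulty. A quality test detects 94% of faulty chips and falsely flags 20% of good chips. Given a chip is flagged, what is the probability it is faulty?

Let D = the rare event, + = positive/flagged.
P(D) = 1/800
P(+|D) = 94/100 = 47/50
P(+|D') = 20/100 = 1/5
P(+) = P(+|D)P(D) + P(+|D')P(D')
     = \frac{47}{50} × \frac{1}{800} + \frac{1}{5} × \frac{799}{800}
     = \frac{8037}{40000}
P(D|+) = P(+|D)P(D)/P(+) = \frac{1}{171}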